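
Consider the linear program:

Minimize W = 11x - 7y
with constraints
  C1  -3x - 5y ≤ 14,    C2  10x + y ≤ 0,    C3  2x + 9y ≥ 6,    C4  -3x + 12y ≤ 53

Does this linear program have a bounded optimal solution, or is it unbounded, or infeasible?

bounded optimum

Extreme points and W = 11x - 7y:
  (-3/44, 15/22) → W = -243/44
  (-53/123, 530/123) → W = -1431/41
  (-135/17, 124/51) → W = -5323/51
The feasible region has finitely many vertices and no improving ray; the minimum is -5323/51 at (-135/17, 124/51).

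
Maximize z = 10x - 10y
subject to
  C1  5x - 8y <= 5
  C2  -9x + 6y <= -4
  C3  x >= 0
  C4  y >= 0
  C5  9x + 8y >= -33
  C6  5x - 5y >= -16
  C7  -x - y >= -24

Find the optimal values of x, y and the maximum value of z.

Corner points and z = 10x - 10y:
  (1, 0) → z = 10
  (197/13, 115/13) → z = 820/13
  (4/9, 0) → z = 40/9
  (116/15, 164/15) → z = -32
  (52/5, 68/5) → z = -32

x = 197/13, y = 115/13, maximum z = 820/13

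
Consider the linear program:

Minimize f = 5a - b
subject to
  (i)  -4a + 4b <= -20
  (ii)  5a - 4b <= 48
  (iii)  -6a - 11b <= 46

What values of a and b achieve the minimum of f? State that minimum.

a = 9/17, b = -76/17, minimum f = 121/17

Feasible corners and f = 5a - b:
  (28, 23) → f = 117
  (9/17, -76/17) → f = 121/17
  (344/79, -518/79) → f = 2238/79

The binding constraints are -4a + 4b = -20 and -6a - 11b = 46.
Solving simultaneously gives a = 9/17, b = -76/17.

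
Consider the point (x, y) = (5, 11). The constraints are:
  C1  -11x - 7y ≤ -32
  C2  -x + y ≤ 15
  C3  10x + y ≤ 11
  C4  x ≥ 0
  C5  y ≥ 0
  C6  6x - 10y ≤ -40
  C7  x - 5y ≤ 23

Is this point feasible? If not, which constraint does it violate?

Constraint C3: 10x + y = 61, which is not ≤ 11. All other constraints are satisfied.

not feasible — violates C3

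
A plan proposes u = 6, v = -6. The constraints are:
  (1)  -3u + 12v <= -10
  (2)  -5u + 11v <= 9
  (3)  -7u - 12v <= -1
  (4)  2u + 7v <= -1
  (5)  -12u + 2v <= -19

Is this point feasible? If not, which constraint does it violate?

Constraint (3): -7u - 12v = 30, which is not ≤ -1. All other constraints are satisfied.

not feasible — violates (3)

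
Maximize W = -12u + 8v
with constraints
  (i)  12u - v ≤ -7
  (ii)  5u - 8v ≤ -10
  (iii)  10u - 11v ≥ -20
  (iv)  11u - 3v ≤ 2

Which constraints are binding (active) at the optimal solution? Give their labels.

(ii) and (iii)

Vertices and W = -12u + 8v:
  (-46/91, 85/91) → W = 176/13
  (-57/122, 85/61) → W = 1022/61
  (-2, 0) → W = 24

The maximum is at (-2, 0). Substituting into each constraint, equality holds for (ii) and (iii); the remaining constraints have slack.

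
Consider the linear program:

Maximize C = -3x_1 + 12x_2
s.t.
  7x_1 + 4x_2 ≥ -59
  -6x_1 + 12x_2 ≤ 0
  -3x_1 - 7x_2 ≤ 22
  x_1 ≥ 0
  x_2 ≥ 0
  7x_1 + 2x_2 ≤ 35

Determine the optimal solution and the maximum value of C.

x_1 = 35/8, x_2 = 35/16, maximum C = 105/8

Vertices and C = -3x_1 + 12x_2:
  (0, 0) → C = 0
  (35/8, 35/16) → C = 105/8
  (5, 0) → C = -15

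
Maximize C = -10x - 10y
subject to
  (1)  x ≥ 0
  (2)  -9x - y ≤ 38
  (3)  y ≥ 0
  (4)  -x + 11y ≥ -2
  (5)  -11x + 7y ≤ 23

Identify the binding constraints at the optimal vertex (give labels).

Vertices and C = -10x - 10y:
  (0, 0) → C = 0
  (0, 23/7) → C = -230/7
  (2, 0) → C = -20
The feasible region is unbounded (it extends along (11, 1), (7, 11)), but C strictly decreases along every unbounded feasible direction, so there is no improving ray and the maximum is attained at a vertex.

The maximum is at (0, 0). Substituting into each constraint, equality holds for (1) and (3); the remaining constraints have slack.

(1) and (3)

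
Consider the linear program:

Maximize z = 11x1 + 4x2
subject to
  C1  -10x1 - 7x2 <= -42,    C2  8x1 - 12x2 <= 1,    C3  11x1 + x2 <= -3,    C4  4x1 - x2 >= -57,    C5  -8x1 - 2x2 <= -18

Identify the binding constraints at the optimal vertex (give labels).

C3 and C4

Vertices and z = 11x1 + 4x2:
  (-4, 41) → z = 120
  (-12/7, 111/7) → z = 312/7
  (-6, 33) → z = 66

The maximum is at (-4, 41). Substituting into each constraint, equality holds for C3 and C4; the remaining constraints have slack.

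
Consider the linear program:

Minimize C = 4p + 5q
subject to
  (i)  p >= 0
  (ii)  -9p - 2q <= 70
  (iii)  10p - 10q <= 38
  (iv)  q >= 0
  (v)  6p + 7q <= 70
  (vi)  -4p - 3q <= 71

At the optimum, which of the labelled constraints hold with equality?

Extreme points and C = 4p + 5q:
  (0, 0) → C = 0
  (0, 10) → C = 50
  (19/5, 0) → C = 76/5
  (483/65, 236/65) → C = 3112/65

The minimum is at (0, 0). Substituting into each constraint, equality holds for (i) and (iv); the remaining constraints have slack.

(i) and (iv)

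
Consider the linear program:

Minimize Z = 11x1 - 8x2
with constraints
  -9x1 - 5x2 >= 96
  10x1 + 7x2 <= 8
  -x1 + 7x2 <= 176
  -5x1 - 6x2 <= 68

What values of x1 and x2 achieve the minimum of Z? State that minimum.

x1 = -1532/41, x2 = 812/41, minimum Z = -23348/41

Corner points and Z = 11x1 - 8x2:
  (-388/17, 372/17) → Z = -7244/17
  (-236/29, -132/29) → Z = -1540/29
  (-1532/41, 812/41) → Z = -23348/41

The binding constraints are -x1 + 7x2 = 176 and -5x1 - 6x2 = 68.
Solving simultaneously gives x1 = -1532/41, x2 = 812/41.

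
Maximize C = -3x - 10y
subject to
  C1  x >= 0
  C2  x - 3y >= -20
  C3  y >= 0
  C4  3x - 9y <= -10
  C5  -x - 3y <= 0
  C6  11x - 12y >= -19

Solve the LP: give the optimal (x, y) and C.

x = 0, y = 10/9, maximum C = -100/9

Corner points and C = -3x - 10y:
  (0, 10/9) → C = -100/9
  (0, 19/12) → C = -95/6
  (61/7, 67/7) → C = -853/7
The feasible region is unbounded (it extends along (3, 1)), but C strictly decreases along every unbounded feasible direction, so there is no improving ray and the maximum is attained at a vertex.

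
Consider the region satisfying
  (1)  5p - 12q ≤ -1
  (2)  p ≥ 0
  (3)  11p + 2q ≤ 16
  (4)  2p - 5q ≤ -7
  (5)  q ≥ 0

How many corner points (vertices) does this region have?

3

The feasible vertices (each the meet of two boundaries and inside every other half-plane) are:
  (0, 8)
  (0, 7/5)
  (66/59, 109/59)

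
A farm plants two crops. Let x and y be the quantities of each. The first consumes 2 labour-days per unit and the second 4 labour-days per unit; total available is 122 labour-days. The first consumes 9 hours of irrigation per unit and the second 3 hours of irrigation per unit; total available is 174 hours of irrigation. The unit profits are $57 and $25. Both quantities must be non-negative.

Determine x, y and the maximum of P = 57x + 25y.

Vertices and P = 57x + 25y:
  (0, 0) → P = 0
  (0, 61/2) → P = 1525/2
  (58/3, 0) → P = 1102
  (11, 25) → P = 1252

The binding constraints are 2x + 4y = 122 and 9x + 3y = 174.
Solving simultaneously gives x = 11, y = 25.

x = 11, y = 25, maximum P = 1252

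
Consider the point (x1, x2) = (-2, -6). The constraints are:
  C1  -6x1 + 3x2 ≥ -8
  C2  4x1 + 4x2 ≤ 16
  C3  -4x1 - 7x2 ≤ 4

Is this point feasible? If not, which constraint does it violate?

Constraint C3: -4x1 - 7x2 = 50, which is not ≤ 4. All other constraints are satisfied.

not feasible — violates C3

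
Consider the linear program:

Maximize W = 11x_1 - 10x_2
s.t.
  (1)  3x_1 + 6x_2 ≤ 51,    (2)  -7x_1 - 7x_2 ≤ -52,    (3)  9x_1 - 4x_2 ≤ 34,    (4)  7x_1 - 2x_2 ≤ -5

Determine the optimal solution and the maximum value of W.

x_1 = 23/21, x_2 = 19/3, maximum W = -359/7

Feasible corners and W = 11x_1 - 10x_2:
  (-15/7, 67/7) → W = -835/7
  (3/2, 31/4) → W = -61
  (23/21, 19/3) → W = -359/7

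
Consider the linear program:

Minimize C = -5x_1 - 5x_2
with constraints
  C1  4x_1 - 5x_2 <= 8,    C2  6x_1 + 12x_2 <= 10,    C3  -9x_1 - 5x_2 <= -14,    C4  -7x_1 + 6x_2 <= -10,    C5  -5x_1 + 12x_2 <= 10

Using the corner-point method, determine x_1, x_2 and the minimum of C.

Corner points and C = -5x_1 - 5x_2:
  (73/39, -4/39) → C = -115/13
  (22/13, -16/65) → C = -94/13
  (59/39, 1/13) → C = -310/39

x_1 = 73/39, x_2 = -4/39, minimum C = -115/13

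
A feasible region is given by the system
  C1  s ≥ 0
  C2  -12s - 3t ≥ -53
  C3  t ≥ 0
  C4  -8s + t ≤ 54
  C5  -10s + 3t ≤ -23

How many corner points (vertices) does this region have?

The feasible vertices (each the meet of two boundaries and inside every other half-plane) are:
  (53/12, 0)
  (38/11, 127/33)
  (23/10, 0)

3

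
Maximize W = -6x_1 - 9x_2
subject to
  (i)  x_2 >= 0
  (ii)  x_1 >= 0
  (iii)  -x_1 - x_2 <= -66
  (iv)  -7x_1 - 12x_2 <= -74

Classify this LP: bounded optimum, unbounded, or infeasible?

Extreme points and W = -6x_1 - 9x_2:
  (66, 0) → W = -396
  (0, 66) → W = -594
The feasible region has finitely many vertices and no improving ray; the maximum is -396 at (66, 0).

bounded optimum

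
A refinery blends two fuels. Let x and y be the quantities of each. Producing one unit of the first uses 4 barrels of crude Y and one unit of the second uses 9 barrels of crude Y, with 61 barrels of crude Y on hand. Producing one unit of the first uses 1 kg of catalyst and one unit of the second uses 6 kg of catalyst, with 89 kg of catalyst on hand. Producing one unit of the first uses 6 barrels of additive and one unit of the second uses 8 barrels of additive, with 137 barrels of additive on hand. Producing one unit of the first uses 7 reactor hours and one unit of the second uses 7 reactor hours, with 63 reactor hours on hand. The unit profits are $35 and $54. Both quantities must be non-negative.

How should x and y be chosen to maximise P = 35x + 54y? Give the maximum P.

x = 4, y = 5, maximum P = 410

Feasible corners and P = 35x + 54y:
  (0, 0) → P = 0
  (0, 61/9) → P = 366
  (9, 0) → P = 315
  (4, 5) → P = 410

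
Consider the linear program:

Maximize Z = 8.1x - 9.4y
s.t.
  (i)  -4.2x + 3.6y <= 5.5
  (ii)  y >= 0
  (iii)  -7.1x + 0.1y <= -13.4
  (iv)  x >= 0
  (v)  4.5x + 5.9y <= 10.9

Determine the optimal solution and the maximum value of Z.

x = 109/45, y = 0, maximum Z = 981/50

Vertices and Z = 8.1x - 9.4y:
  (134/71, 0) → Z = 5427/355
  (109/45, 0) → Z = 981/50
  (8015/4234, 1709/4234) → Z = 488569/42340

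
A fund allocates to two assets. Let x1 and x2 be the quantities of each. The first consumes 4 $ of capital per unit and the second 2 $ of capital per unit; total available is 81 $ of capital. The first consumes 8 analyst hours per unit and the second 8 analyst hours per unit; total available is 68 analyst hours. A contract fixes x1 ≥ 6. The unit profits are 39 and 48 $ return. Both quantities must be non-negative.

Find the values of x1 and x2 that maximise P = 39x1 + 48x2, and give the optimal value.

Corner points and P = 39x1 + 48x2:
  (17/2, 0) → P = 663/2
  (6, 0) → P = 234
  (6, 5/2) → P = 354

x1 = 6, x2 = 5/2, maximum P = 354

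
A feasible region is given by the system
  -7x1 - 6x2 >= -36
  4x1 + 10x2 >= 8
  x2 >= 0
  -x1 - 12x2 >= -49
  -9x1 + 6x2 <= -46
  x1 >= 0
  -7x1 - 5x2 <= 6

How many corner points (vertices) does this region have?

Of the 21 pairwise boundary intersections, those satisfying every inequality are:
  (36/7, 0)
  (41/8, 1/48)
  (46/9, 0)

3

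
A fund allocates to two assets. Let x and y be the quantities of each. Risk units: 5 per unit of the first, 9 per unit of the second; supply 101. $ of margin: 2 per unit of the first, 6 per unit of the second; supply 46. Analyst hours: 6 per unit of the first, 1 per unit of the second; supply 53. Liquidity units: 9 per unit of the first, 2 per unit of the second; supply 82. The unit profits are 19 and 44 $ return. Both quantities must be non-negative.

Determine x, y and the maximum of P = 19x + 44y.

Extreme points and P = 19x + 44y:
  (0, 0) → P = 0
  (0, 23/3) → P = 1012/3
  (53/6, 0) → P = 1007/6
  (8, 5) → P = 372

The optimum lies where 2x + 6y = 46 and 6x + y = 53.
Solving simultaneously gives x = 8, y = 5.

x = 8, y = 5, maximum P = 372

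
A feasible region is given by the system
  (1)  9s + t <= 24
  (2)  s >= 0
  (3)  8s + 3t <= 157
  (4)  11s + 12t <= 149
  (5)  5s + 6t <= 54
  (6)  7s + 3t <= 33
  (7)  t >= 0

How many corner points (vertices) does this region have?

Pairwise boundary intersections that survive every other constraint:
  (39/20, 129/20)
  (8/3, 0)
  (0, 9)
  (0, 0)
  (4/3, 71/9)

5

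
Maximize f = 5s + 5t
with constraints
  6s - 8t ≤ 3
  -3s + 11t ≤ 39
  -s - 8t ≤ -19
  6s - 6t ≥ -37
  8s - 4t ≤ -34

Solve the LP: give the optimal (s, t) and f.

Vertices and f = 5s + 5t:
  (-103/35, 96/35) → f = -1
  (-109/38, 105/38) → f = -10/19
  (-49/17, 93/34) → f = -25/34

The binding constraints are -3s + 11t = 39 and 8s - 4t = -34.
Solving simultaneously gives s = -109/38, t = 105/38.

s = -109/38, t = 105/38, maximum f = -10/19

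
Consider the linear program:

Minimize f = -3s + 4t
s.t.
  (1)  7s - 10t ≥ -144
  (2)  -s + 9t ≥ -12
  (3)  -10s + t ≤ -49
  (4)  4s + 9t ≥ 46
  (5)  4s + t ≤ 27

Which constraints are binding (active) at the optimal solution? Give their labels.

Vertices and f = -3s + 4t:
  (487/94, 132/47) → f = -405/94
  (38/7, 37/7) → f = 34/7
  (197/32, 19/8) → f = -287/32

The minimum is at (197/32, 19/8). Substituting into each constraint, equality holds for (4) and (5); the remaining constraints have slack.

(4) and (5)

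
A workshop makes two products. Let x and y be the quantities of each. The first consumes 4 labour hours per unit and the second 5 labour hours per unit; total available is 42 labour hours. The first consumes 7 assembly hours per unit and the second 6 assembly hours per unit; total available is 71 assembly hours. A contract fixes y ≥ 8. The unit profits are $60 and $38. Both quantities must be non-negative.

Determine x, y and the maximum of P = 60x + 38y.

x = 1/2, y = 8, maximum P = 334

Feasible corners and P = 60x + 38y:
  (0, 42/5) → P = 1596/5
  (0, 8) → P = 304
  (1/2, 8) → P = 334

At the optimal vertex, 4x + 5y = 42 and y = 8.
Solving simultaneously gives x = 1/2, y = 8.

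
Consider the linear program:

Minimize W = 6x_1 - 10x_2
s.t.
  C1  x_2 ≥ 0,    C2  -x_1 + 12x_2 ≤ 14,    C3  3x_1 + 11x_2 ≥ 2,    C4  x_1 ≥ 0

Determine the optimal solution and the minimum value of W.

x_1 = 0, x_2 = 7/6, minimum W = -35/3

The feasible region is unbounded (it extends along (12, 1), (1, 0)), but W strictly increases along every unbounded feasible direction, so there is no improving ray and the minimum is attained at a vertex.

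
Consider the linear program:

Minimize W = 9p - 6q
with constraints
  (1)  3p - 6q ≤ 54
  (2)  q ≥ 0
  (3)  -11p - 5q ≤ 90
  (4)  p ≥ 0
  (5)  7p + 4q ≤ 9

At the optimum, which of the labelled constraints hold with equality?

Extreme points and W = 9p - 6q:
  (0, 0) → W = 0
  (9/7, 0) → W = 81/7
  (0, 9/4) → W = -27/2

The minimum is at (0, 9/4). Substituting into each constraint, equality holds for (4) and (5); the remaining constraints have slack.

(4) and (5)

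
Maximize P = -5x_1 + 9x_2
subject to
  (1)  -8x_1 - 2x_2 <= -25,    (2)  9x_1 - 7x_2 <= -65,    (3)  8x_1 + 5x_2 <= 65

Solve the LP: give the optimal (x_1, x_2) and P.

x_1 = -5/24, x_2 = 40/3, maximum P = 2905/24

Extreme points and P = -5x_1 + 9x_2:
  (45/74, 745/74) → P = 3240/37
  (-5/24, 40/3) → P = 2905/24
  (130/101, 1105/101) → P = 9295/101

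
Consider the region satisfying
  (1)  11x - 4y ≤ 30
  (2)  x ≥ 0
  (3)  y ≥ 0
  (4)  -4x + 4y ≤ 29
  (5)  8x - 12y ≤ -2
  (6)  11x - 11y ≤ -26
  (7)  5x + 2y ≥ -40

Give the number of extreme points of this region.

4

Intersecting each pair of boundary lines and keeping only the points that satisfy every inequality leaves:
  (59/7, 439/28)
  (62/11, 8)
  (0, 29/4)
  (0, 26/11)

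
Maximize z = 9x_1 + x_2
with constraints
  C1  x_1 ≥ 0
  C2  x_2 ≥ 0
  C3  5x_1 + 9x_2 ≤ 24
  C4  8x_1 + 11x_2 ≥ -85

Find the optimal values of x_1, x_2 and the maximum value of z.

Vertices and z = 9x_1 + x_2:
  (0, 0) → z = 0
  (0, 8/3) → z = 8/3
  (24/5, 0) → z = 216/5

x_1 = 24/5, x_2 = 0, maximum z = 216/5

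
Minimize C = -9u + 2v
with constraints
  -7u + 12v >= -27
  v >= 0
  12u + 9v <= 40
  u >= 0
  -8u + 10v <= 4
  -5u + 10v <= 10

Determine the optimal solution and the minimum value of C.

u = 10/3, v = 0, minimum C = -30

Corner points and C = -9u + 2v:
  (10/3, 0) → C = -30
  (0, 0) → C = 0
  (91/48, 23/12) → C = -635/48
  (0, 2/5) → C = 4/5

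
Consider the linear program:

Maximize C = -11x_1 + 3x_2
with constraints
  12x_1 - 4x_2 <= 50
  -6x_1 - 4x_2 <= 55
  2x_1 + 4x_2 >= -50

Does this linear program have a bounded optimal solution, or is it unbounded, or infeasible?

From the feasible point (0, -25/2), moving in the direction (-4, 6) keeps every constraint satisfied while C increases without bound.

unbounded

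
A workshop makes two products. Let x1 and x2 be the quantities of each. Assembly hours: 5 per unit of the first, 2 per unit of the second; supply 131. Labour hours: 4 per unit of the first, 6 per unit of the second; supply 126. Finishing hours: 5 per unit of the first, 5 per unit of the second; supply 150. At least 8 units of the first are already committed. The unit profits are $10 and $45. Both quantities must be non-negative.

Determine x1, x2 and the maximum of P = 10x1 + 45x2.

Corner points and P = 10x1 + 45x2:
  (131/5, 0) → P = 262
  (8, 0) → P = 80
  (267/11, 53/11) → P = 5055/11
  (8, 47/3) → P = 785

x1 = 8, x2 = 47/3, maximum P = 785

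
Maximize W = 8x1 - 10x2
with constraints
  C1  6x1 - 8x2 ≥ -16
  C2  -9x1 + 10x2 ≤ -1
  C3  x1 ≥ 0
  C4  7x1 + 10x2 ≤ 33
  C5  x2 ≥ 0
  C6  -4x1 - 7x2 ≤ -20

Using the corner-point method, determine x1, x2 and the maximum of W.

x1 = 31/9, x2 = 8/9, maximum W = 56/3

Corner points and W = 8x1 - 10x2:
  (17/8, 29/16) → W = -9/8
  (207/103, 176/103) → W = -104/103
  (31/9, 8/9) → W = 56/3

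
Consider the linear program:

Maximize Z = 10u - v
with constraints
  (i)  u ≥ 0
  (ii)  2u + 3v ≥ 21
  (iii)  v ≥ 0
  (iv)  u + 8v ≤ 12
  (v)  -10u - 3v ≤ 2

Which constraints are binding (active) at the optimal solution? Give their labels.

Feasible corners and Z = 10u - v:
  (21/2, 0) → Z = 105
  (132/13, 3/13) → Z = 1317/13
  (12, 0) → Z = 120

The maximum is at (12, 0). Substituting into each constraint, equality holds for (iii) and (iv); the remaining constraints have slack.

(iii) and (iv)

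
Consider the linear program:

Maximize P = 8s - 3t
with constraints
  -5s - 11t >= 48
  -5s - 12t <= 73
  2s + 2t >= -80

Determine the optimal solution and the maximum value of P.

Vertices and P = 8s - 3t:
  (227/5, -25) → P = 2191/5
  (-196/3, 76/3) → P = -1796/3
  (-407/7, 127/7) → P = -3637/7

The binding constraints are -5s - 11t = 48 and -5s - 12t = 73.
Solving simultaneously gives s = 227/5, t = -25.

s = 227/5, t = -25, maximum P = 2191/5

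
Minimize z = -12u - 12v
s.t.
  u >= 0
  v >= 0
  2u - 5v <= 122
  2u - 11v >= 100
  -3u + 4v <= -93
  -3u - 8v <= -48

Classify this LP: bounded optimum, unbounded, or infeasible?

Feasible corners and z = -12u - 12v:
  (61, 0) → z = -732
  (50, 0) → z = -600
  (421/6, 11/3) → z = -886
The feasible region has finitely many vertices and no improving ray; the minimum is -886 at (421/6, 11/3).

bounded optimum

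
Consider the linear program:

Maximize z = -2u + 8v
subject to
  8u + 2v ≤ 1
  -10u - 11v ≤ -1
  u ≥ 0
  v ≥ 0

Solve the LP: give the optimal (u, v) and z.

Corner points and z = -2u + 8v:
  (0, 1/2) → z = 4
  (1/8, 0) → z = -1/4
  (0, 1/11) → z = 8/11
  (1/10, 0) → z = -1/5

u = 0, v = 1/2, maximum z = 4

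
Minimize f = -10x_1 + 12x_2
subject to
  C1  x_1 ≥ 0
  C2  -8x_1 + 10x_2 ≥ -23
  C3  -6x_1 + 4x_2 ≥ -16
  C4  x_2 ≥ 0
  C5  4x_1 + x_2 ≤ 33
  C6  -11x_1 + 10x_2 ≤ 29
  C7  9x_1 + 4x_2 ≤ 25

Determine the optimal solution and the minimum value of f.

Corner points and f = -10x_1 + 12x_2:
  (0, 0) → f = 0
  (0, 29/10) → f = 174/5
  (8/3, 0) → f = -80/3
  (41/15, 1/10) → f = -392/15
  (1, 4) → f = 38

x_1 = 8/3, x_2 = 0, minimum f = -80/3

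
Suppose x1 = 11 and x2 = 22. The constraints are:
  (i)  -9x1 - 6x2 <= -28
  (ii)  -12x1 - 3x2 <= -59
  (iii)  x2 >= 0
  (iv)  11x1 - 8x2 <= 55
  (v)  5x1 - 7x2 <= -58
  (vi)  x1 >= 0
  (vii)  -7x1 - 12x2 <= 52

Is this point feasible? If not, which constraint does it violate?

(i): -231 ≤ -28 ✓
(ii): -198 ≤ -59 ✓
(iii): 22 ≥ 0 ✓
(iv): -55 ≤ 55 ✓
(v): -99 ≤ -58 ✓
(vi): 11 ≥ 0 ✓
(vii): -341 ≤ 52 ✓

feasible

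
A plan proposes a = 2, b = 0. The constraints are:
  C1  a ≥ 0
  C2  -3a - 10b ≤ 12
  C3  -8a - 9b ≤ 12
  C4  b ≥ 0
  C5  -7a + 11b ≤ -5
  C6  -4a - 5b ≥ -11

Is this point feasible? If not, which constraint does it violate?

feasible

C1: 2 ≥ 0 ✓
C2: -6 ≤ 12 ✓
C3: -16 ≤ 12 ✓
C4: 0 ≥ 0 ✓
C5: -14 ≤ -5 ✓
C6: -8 ≥ -11 ✓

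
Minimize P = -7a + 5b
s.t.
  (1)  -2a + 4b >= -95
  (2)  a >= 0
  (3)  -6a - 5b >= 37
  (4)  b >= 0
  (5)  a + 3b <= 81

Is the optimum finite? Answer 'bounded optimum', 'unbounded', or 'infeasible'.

The boundaries -2a + 4b = -95 and a = 0 meet at (0, -95/4), but that point violates b ≥ 0. Every candidate vertex is excluded by some other constraint, so the feasible region is empty.

infeasible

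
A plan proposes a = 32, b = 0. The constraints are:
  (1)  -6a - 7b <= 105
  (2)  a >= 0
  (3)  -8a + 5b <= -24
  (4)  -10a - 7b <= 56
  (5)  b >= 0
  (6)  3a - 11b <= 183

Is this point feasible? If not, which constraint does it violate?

(1): -192 ≤ 105 ✓
(2): 32 ≥ 0 ✓
(3): -256 ≤ -24 ✓
(4): -320 ≤ 56 ✓
(5): 0 ≥ 0 ✓
(6): 96 ≤ 183 ✓

feasible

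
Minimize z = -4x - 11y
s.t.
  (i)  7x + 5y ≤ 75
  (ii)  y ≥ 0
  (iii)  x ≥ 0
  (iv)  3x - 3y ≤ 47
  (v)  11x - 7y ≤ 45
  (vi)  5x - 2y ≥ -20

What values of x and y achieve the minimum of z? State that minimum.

Vertices and z = -4x - 11y:
  (375/52, 255/52) → z = -4305/52
  (50/39, 515/39) → z = -1955/13
  (0, 0) → z = 0
  (45/11, 0) → z = -180/11
  (0, 10) → z = -110

The binding constraints are 7x + 5y = 75 and 5x - 2y = -20.
Solving simultaneously gives x = 50/39, y = 515/39.

x = 50/39, y = 515/39, minimum z = -1955/13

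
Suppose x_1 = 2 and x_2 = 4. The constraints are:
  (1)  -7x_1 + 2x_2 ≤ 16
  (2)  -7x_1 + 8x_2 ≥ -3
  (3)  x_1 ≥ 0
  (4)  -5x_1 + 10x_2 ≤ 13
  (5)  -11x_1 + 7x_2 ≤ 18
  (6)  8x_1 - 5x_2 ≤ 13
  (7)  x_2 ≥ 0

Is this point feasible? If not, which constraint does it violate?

not feasible — violates (4)

Constraint (4): -5x_1 + 10x_2 = 30, which is not ≤ 13. All other constraints are satisfied.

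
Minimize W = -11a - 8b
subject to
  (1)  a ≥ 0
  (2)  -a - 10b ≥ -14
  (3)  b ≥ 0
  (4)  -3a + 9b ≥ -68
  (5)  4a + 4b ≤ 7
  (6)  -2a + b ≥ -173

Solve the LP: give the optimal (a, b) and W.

Extreme points and W = -11a - 8b:
  (0, 7/5) → W = -56/5
  (0, 0) → W = 0
  (7/18, 49/36) → W = -91/6
  (7/4, 0) → W = -77/4

At the optimal vertex, b = 0 and 4a + 4b = 7.
Solving simultaneously gives a = 7/4, b = 0.

a = 7/4, b = 0, minimum W = -77/4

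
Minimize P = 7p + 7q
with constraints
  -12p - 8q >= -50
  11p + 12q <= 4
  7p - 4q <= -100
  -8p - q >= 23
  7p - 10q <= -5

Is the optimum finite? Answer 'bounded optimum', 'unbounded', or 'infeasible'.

From the feasible point (-37/4, 141/16), moving in the direction (-10, -7) keeps every constraint satisfied while P decreases without bound.

unbounded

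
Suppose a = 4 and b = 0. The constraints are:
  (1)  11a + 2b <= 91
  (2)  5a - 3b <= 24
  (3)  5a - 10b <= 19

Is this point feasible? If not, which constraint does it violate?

Constraint (3): 5a - 10b = 20, which is not ≤ 19. All other constraints are satisfied.

not feasible — violates (3)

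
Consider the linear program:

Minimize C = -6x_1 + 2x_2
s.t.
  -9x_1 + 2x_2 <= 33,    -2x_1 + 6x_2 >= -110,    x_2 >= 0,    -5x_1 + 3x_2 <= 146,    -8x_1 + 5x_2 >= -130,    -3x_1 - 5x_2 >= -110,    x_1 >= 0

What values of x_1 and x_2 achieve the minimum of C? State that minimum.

x_1 = 240/11, x_2 = 98/11, minimum C = -1244/11

Vertices and C = -6x_1 + 2x_2:
  (55/51, 363/17) → C = 616/17
  (0, 33/2) → C = 33
  (65/4, 0) → C = -195/2
  (0, 0) → C = 0
  (240/11, 98/11) → C = -1244/11

The optimum lies where -8x_1 + 5x_2 = -130 and -3x_1 - 5x_2 = -110.
Solving simultaneously gives x_1 = 240/11, x_2 = 98/11.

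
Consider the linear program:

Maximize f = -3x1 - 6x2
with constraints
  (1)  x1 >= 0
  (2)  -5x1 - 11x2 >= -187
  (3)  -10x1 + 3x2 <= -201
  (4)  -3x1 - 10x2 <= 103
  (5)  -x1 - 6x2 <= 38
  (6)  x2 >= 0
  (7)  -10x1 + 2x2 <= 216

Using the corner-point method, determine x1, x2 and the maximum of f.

Feasible corners and f = -3x1 - 6x2:
  (2772/125, 173/25) → f = -13506/125
  (187/5, 0) → f = -561/5
  (201/10, 0) → f = -603/10

The optimum lies where -10x1 + 3x2 = -201 and x2 = 0.
Solving simultaneously gives x1 = 201/10, x2 = 0.

x1 = 201/10, x2 = 0, maximum f = -603/10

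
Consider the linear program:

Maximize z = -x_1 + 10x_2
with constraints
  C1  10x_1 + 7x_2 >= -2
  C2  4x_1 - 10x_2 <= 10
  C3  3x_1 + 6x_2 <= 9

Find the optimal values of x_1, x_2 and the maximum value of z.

Extreme points and z = -x_1 + 10x_2:
  (25/64, -27/32) → z = -565/64
  (-25/13, 32/13) → z = 345/13
  (25/9, 1/9) → z = -5/3

x_1 = -25/13, x_2 = 32/13, maximum z = 345/13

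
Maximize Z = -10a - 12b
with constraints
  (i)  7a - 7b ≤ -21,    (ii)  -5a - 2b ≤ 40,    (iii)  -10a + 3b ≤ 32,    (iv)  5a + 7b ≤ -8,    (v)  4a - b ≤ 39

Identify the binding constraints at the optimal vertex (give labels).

(i) and (iii)

Corner points and Z = -10a - 12b:
  (-23/7, -2/7) → Z = 254/7
  (-29/12, 7/12) → Z = 103/6
  (-248/85, 16/17) → Z = 304/17

The maximum is at (-23/7, -2/7). Substituting into each constraint, equality holds for (i) and (iii); the remaining constraints have slack.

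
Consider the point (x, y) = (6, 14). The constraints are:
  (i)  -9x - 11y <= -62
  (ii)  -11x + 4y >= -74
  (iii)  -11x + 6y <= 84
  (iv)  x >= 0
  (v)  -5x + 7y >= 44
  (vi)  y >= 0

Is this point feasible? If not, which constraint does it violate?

(i): -208 ≤ -62 ✓
(ii): -10 ≥ -74 ✓
(iii): 18 ≤ 84 ✓
(iv): 6 ≥ 0 ✓
(v): 68 ≥ 44 ✓
(vi): 14 ≥ 0 ✓

feasible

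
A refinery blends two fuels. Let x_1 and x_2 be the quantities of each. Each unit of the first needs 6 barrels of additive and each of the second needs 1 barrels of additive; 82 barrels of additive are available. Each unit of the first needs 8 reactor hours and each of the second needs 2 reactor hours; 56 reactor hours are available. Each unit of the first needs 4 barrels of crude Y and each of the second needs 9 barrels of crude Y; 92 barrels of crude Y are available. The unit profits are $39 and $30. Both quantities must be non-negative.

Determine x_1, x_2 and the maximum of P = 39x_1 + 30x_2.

Corner points and P = 39x_1 + 30x_2:
  (0, 0) → P = 0
  (0, 92/9) → P = 920/3
  (7, 0) → P = 273
  (5, 8) → P = 435

At the optimal vertex, 8x_1 + 2x_2 = 56 and 4x_1 + 9x_2 = 92.
Solving simultaneously gives x_1 = 5, x_2 = 8.

x_1 = 5, x_2 = 8, maximum P = 435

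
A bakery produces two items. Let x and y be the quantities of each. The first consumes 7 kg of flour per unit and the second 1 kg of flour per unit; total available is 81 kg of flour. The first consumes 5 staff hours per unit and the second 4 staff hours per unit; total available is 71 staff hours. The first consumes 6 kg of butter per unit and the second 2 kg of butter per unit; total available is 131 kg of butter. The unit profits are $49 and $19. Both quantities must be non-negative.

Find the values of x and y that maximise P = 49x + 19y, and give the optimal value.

Feasible corners and P = 49x + 19y:
  (0, 0) → P = 0
  (0, 71/4) → P = 1349/4
  (81/7, 0) → P = 567
  (11, 4) → P = 615

The binding constraints are 7x + y = 81 and 5x + 4y = 71.
Solving simultaneously gives x = 11, y = 4.

x = 11, y = 4, maximum P = 615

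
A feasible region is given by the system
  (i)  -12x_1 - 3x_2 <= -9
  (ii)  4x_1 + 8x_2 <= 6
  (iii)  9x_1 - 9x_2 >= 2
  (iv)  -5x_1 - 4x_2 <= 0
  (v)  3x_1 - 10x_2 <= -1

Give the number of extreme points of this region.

Of the 10 pairwise boundary intersections, those satisfying every inequality are:
  (29/45, 19/45)
  (29/43, 13/43)
  (35/54, 23/54)
  (13/16, 11/32)

4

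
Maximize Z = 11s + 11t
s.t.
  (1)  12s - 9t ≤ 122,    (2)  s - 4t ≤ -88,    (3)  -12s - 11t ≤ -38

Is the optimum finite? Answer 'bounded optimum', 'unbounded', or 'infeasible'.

unbounded

From the feasible point (1280/39, 1178/39), moving in the direction (9, 12) keeps every constraint satisfied while Z increases without bound.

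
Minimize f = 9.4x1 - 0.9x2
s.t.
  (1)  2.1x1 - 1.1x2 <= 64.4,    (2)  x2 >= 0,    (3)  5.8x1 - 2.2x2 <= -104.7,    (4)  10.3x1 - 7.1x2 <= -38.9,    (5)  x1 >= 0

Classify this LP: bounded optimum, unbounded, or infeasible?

unbounded

From the feasible point (0, 1047/22), moving in the direction (0, 1) keeps every constraint satisfied while f decreases without bound.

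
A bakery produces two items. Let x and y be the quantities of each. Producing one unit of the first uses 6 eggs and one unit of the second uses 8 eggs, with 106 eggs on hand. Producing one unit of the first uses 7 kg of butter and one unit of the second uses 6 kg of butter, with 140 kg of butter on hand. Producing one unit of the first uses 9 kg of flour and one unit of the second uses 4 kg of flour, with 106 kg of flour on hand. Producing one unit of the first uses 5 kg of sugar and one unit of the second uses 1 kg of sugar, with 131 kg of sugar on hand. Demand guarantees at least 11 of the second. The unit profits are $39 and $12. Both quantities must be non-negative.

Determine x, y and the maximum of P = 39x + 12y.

Extreme points and P = 39x + 12y:
  (0, 53/4) → P = 159
  (0, 11) → P = 132
  (3, 11) → P = 249

At the optimal vertex, 6x + 8y = 106 and y = 11.
Solving simultaneously gives x = 3, y = 11.

x = 3, y = 11, maximum P = 249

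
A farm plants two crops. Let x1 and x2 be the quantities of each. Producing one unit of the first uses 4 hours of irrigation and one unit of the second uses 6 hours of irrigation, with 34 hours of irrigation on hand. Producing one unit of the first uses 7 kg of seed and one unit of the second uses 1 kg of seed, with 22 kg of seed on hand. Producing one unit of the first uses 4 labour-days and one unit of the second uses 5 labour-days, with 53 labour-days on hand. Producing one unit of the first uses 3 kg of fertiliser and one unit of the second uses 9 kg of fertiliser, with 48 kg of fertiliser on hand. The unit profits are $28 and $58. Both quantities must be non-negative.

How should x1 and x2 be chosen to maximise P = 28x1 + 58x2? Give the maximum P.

x1 = 1, x2 = 5, maximum P = 318

Feasible corners and P = 28x1 + 58x2:
  (0, 0) → P = 0
  (0, 16/3) → P = 928/3
  (22/7, 0) → P = 88
  (49/19, 75/19) → P = 5722/19
  (1, 5) → P = 318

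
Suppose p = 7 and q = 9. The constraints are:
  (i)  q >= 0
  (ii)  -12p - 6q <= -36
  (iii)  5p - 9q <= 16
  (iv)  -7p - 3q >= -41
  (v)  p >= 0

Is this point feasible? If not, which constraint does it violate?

not feasible — violates (iv)

Constraint (iv): -7p - 3q = -76, which is not ≥ -41. All other constraints are satisfied.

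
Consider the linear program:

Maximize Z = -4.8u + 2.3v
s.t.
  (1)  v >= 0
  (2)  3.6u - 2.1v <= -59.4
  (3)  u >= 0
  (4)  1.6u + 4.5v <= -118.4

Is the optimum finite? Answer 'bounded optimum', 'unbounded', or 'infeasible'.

The boundaries v = 0 and 1.6u + 4.5v = -118.4 meet at (-74, 0), but that point violates u ≥ 0. Every candidate vertex is excluded by some other constraint, so the feasible region is empty.

infeasible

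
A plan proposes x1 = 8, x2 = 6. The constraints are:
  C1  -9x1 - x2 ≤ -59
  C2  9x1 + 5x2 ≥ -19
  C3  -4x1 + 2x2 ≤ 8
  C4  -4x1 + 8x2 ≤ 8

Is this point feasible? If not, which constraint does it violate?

Constraint C4: -4x1 + 8x2 = 16, which is not ≤ 8. All other constraints are satisfied.

not feasible — violates C4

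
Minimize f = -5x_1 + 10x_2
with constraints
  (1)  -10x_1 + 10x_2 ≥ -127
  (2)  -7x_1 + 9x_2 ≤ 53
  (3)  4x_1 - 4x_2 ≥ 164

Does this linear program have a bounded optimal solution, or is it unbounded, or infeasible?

Constraints -10x_1 + 10x_2 ≥ -127 and 4x_1 - 4x_2 ≥ 164 have parallel boundaries but demand opposite sides — no point can satisfy both, so the region is empty.

infeasible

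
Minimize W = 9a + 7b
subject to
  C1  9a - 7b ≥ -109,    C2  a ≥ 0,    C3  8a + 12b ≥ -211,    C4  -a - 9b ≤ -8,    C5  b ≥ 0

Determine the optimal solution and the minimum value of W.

Corner points and W = 9a + 7b:
  (0, 109/7) → W = 109
  (0, 8/9) → W = 56/9
  (8, 0) → W = 72
The feasible region is unbounded (it extends along (7, 9), (1, 0)), but W strictly increases along every unbounded feasible direction, so there is no improving ray and the minimum is attained at a vertex.

a = 0, b = 8/9, minimum W = 56/9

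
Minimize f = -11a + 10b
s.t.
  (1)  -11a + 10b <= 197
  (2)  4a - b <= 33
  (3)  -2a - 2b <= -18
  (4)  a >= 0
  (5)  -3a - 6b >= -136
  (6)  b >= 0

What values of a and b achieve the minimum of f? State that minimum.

a = 42/5, b = 3/5, minimum f = -432/5

The binding constraints are 4a - b = 33 and -2a - 2b = -18.
Solving simultaneously gives a = 42/5, b = 3/5.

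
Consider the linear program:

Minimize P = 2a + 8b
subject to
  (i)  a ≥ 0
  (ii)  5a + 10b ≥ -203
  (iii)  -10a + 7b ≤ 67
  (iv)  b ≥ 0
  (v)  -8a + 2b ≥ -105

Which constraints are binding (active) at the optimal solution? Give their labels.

Extreme points and P = 2a + 8b:
  (0, 67/7) → P = 536/7
  (0, 0) → P = 0
  (869/36, 793/18) → P = 7213/18
  (105/8, 0) → P = 105/4

The minimum is at (0, 0). Substituting into each constraint, equality holds for (i) and (iv); the remaining constraints have slack.

(i) and (iv)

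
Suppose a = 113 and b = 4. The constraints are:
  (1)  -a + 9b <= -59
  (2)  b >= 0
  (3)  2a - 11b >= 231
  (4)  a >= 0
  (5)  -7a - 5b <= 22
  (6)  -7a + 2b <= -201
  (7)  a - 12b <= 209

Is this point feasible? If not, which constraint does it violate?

not feasible — violates (3)

Constraint (3): 2a - 11b = 182, which is not ≥ 231. All other constraints are satisfied.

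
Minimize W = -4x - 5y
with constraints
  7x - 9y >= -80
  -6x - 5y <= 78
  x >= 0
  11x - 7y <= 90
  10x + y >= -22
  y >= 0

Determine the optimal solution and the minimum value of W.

x = 137/5, y = 151/5, minimum W = -1303/5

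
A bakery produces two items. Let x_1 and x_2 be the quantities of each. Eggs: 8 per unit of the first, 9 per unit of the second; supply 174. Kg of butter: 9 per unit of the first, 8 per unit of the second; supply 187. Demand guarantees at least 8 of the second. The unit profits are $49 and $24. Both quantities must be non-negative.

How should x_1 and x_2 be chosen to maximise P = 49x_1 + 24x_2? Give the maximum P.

The optimum lies where 8x_1 + 9x_2 = 174 and x_2 = 8.
Solving simultaneously gives x_1 = 51/4, x_2 = 8.

x_1 = 51/4, x_2 = 8, maximum P = 3267/4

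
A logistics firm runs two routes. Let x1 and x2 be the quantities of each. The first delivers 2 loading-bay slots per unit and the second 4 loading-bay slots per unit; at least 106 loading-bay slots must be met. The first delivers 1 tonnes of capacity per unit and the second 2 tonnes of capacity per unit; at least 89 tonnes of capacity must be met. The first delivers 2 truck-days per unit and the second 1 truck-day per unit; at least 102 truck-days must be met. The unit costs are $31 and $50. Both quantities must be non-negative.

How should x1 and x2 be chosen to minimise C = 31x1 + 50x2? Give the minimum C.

Corner points and C = 31x1 + 50x2:
  (0, 102) → C = 5100
  (89, 0) → C = 2759
  (115/3, 76/3) → C = 2455
The feasible region is unbounded (it extends along (0, 1), (1, 0)), but C strictly increases along every unbounded feasible direction, so there is no improving ray and the minimum is attained at a vertex.

x1 = 115/3, x2 = 76/3, minimum C = 2455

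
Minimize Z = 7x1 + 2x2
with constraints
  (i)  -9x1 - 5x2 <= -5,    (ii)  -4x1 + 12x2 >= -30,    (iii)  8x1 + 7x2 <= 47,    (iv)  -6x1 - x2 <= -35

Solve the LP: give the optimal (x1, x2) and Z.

x1 = 225/38, x2 = -10/19, minimum Z = 1535/38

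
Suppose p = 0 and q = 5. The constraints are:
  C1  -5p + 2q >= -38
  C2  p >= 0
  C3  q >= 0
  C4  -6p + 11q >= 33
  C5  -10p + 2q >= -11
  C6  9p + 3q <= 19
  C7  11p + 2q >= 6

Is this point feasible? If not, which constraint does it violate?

C1: 10 ≥ -38 ✓
C2: 0 ≥ 0 ✓
C3: 5 ≥ 0 ✓
C4: 55 ≥ 33 ✓
C5: 10 ≥ -11 ✓
C6: 15 ≤ 19 ✓
C7: 10 ≥ 6 ✓

feasible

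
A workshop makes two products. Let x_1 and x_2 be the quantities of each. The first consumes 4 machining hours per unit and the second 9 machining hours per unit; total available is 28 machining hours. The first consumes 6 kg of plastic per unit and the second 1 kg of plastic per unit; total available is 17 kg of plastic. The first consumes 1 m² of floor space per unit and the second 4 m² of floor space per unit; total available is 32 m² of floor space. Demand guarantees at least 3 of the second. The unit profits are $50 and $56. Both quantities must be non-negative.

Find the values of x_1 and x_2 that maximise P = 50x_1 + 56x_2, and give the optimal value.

x_1 = 1/4, x_2 = 3, maximum P = 361/2

Extreme points and P = 50x_1 + 56x_2:
  (0, 28/9) → P = 1568/9
  (0, 3) → P = 168
  (1/4, 3) → P = 361/2

The optimum lies where 4x_1 + 9x_2 = 28 and x_2 = 3.
Solving simultaneously gives x_1 = 1/4, x_2 = 3.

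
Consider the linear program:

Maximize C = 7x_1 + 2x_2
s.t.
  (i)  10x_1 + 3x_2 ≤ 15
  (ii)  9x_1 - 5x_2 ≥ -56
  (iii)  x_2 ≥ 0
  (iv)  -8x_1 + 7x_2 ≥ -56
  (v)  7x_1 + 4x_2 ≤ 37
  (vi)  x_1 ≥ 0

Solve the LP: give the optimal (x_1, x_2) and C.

x_1 = 3/2, x_2 = 0, maximum C = 21/2

Feasible corners and C = 7x_1 + 2x_2:
  (3/2, 0) → C = 21/2
  (0, 5) → C = 10
  (0, 0) → C = 0

The binding constraints are 10x_1 + 3x_2 = 15 and x_2 = 0.
Solving simultaneously gives x_1 = 3/2, x_2 = 0.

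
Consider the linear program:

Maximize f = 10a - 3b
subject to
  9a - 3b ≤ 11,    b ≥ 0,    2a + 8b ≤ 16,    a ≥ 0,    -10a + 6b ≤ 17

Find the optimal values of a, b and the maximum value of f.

a = 68/39, b = 61/39, maximum f = 497/39

Feasible corners and f = 10a - 3b:
  (11/9, 0) → f = 110/9
  (68/39, 61/39) → f = 497/39
  (0, 0) → f = 0
  (0, 2) → f = -6

At the optimal vertex, 9a - 3b = 11 and 2a + 8b = 16.
Solving simultaneously gives a = 68/39, b = 61/39.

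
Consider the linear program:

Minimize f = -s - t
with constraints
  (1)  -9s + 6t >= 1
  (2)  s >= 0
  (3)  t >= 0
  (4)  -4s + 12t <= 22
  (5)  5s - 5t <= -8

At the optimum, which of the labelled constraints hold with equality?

Feasible corners and f = -s - t:
  (0, 11/6) → f = -11/6
  (0, 8/5) → f = -8/5
  (7/20, 39/20) → f = -23/10

The minimum is at (7/20, 39/20). Substituting into each constraint, equality holds for (4) and (5); the remaining constraints have slack.

(4) and (5)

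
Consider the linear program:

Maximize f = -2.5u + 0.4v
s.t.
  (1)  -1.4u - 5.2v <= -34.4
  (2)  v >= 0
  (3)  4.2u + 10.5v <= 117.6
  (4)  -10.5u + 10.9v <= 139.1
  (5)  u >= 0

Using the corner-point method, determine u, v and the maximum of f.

u = 0, v = 11.2, maximum f = 4.48

Vertices and f = -2.5u + 0.4v:
  (172/7, 0) → f = -430/7
  (0, 86/13) → f = 172/65
  (28, 0) → f = -70
  (0, 56/5) → f = 112/25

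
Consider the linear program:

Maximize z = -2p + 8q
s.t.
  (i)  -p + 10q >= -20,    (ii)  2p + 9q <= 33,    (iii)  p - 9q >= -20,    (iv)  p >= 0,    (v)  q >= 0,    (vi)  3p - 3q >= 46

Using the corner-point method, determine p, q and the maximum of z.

Feasible corners and z = -2p + 8q:
  (33/2, 0) → z = -33
  (171/11, 7/33) → z = -970/33
  (46/3, 0) → z = -92/3

p = 171/11, q = 7/33, maximum z = -970/33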